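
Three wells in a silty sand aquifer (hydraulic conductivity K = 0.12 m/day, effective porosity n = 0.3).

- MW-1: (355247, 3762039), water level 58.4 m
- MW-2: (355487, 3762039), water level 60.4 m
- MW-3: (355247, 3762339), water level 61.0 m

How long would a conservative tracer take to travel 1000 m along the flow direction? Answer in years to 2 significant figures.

570 years

∂h/∂x = (60.4 − 58.4) / (355487 − 355247) = +0.008333
∂h/∂y = (61.0 − 58.4) / (3762339 − 3762039) = +0.008667
|∇h| = √(0.008333² + 0.008667²) = 0.01202
Seepage velocity v = K·i/n = 0.12 × 0.01202 / 0.3 = 0.004808 m/day.
t = 1000 / 0.004808 = 2.08e+05 days = 569 years.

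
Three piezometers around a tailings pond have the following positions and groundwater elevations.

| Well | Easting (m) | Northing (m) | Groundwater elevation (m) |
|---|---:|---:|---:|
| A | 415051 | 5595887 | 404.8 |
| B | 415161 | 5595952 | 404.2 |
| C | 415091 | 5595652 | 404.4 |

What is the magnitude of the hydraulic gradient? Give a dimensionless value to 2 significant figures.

0.0059

Differences from A: to B (Δx, Δy, Δh) = (110, 65, -0.6); to C = (40, -235, -0.4).
Solve a·Δx + b·Δy = Δh: det = 110·(-235) − 40·65 = -28450.
∂h/∂x = [(-0.6)·(-235) − (-0.4)·65] / -28450 = -0.005870
∂h/∂y = [110·(-0.4) − 40·(-0.6)] / -28450 = +0.0007030
|∇h| = √(-0.005870² + 0.0007030²) = 0.005912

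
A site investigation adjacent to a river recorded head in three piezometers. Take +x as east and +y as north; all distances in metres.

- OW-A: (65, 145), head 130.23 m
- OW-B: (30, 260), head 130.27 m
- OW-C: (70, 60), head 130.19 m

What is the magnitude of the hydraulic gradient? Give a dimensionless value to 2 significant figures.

Differences from OW-A: to OW-B (Δx, Δy, Δh) = (-35, 115, +0.04); to OW-C = (5, -85, -0.04).
Determinant of the coordinate differences = (-35)·(-85) − 5·115 = 2400.
∂h/∂x = [(+0.04)·(-85) − (-0.04)·115] / 2400 = +0.0005000
∂h/∂y = [(-35)·(-0.04) − 5·(+0.04)] / 2400 = +0.0005000
|∇h| = √(0.0005000² + 0.0005000²) = 0.0007071

0.00071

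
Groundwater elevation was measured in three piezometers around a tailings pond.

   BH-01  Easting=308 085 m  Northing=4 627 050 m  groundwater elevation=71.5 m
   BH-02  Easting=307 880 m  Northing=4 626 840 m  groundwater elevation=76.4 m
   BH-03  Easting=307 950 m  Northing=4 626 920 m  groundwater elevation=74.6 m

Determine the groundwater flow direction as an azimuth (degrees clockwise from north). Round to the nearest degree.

028°

Differences from BH-01: to BH-02 (Δx, Δy, Δh) = (-205, -210, +4.9); to BH-03 = (-135, -130, +3.1).
Solve a·Δx + b·Δy = Δh: det = (-205)·(-130) − (-135)·(-210) = -1700.
∂h/∂x = [(+4.9)·(-130) − (+3.1)·(-210)] / -1700 = -0.008235
∂h/∂y = [(-205)·(+3.1) − (-135)·(+4.9)] / -1700 = -0.01529
Flow direction (−∇h) has components (+0.008235 E, +0.01529 N).
Azimuth = atan2(E, N) = atan2(+0.008235, +0.01529) = 28.3° ≈ 028°.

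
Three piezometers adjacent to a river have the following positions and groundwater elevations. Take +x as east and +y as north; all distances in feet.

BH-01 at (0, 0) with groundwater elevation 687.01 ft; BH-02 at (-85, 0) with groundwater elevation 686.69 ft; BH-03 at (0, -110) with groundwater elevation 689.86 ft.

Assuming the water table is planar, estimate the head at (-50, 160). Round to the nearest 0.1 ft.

682.7 ft

∂h/∂x = (686.69 − 687.01) / (-85 − 0) = +0.003765
∂h/∂y = (689.86 − 687.01) / (-110 − 0) = -0.02591
h(-50, 160) = 687.01 + (+0.003765)·(-50) + (-0.02591)·(160) = 687.01 -0.188 -4.145 = 682.676 ft.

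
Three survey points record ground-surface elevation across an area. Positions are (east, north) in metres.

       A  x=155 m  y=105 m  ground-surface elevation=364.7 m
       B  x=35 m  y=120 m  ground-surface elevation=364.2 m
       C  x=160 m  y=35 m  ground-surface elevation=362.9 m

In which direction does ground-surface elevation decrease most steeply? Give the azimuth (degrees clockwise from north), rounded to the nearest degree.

With z = a·x + b·y + c and A as origin, the differences give:
  (-120)·a + 15·b = -0.5
  5·a + (-70)·b = -1.8
Eliminate b (×(-70) and ×15, subtract): 8325·a = 62.00 → a = ∂z/∂x = +0.007447
Back-substitute: b = ∂z/∂y = +0.02625.
Steepest decrease is along −∇f: components (-0.007447 E, -0.02625 N).
Azimuth = atan2(-0.007447, -0.02625) = 195.8° ≈ 196°.

196°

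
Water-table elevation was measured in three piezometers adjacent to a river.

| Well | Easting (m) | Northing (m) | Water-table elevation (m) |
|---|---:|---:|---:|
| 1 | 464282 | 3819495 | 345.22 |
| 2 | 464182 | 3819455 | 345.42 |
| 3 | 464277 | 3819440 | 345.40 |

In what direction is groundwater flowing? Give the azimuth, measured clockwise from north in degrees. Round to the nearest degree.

013°

Taking 1 as reference: 2−1 = (-100, -40, +0.20); 3−1 = (-5, -55, +0.18).
Solve a·Δx + b·Δy = Δh: det = (-100)·(-55) − (-5)·(-40) = 5300.
∂h/∂x = [(+0.20)·(-55) − (+0.18)·(-40)] / 5300 = -0.0007170
∂h/∂y = [(-100)·(+0.18) − (-5)·(+0.20)] / 5300 = -0.003208
Flow direction (−∇h) has components (+0.0007170 E, +0.003208 N).
Azimuth = atan2(E, N) = atan2(+0.0007170, +0.003208) = 12.6° ≈ 013°.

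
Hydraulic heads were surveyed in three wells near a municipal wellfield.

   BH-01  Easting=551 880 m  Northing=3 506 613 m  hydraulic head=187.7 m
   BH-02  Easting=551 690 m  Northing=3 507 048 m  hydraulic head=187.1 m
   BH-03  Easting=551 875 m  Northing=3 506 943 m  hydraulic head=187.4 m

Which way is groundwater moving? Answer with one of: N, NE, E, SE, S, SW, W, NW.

NW

Differences from BH-01: to BH-02 (Δx, Δy, Δh) = (-190, 435, -0.6); to BH-03 = (-5, 330, -0.3).
Solve a·Δx + b·Δy = Δh: det = (-190)·330 − (-5)·435 = -60525.
∂h/∂x = [(-0.6)·330 − (-0.3)·435] / -60525 = +0.001115
∂h/∂y = [(-190)·(-0.3) − (-5)·(-0.6)] / -60525 = -0.0008922
Flow = −∇h = (-0.001115 east, +0.0008922 north), which points northwest.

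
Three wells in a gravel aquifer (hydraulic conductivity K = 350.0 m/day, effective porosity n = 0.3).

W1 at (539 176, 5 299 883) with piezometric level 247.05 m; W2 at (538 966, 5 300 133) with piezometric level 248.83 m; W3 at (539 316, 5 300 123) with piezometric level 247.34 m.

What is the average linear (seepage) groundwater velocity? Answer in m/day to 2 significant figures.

Differences from W1: to W2 (Δx, Δy, Δh) = (-210, 250, +1.78); to W3 = (140, 240, +0.29).
Solve a·Δx + b·Δy = Δh: det = (-210)·240 − 140·250 = -85400.
∂h/∂x = [(+1.78)·240 − (+0.29)·250] / -85400 = -0.004153
∂h/∂y = [(-210)·(+0.29) − 140·(+1.78)] / -85400 = +0.003631
|∇h| = √(-0.004153² + 0.003631²) = 0.005516
Seepage velocity v = K·i/n = 350.0 × 0.005516 / 0.3 = 6.435 m/day.

6.4 m/day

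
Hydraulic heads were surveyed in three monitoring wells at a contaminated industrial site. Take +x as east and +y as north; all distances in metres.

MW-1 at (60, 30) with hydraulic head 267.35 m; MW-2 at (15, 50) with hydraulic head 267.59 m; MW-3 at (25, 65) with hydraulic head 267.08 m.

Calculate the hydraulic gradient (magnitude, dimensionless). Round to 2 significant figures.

Differences from MW-1: to MW-2 (Δx, Δy, Δh) = (-45, 20, +0.24); to MW-3 = (-35, 35, -0.27).
Solve a·Δx + b·Δy = Δh: det = (-45)·35 − (-35)·20 = -875.
∂h/∂x = [(+0.24)·35 − (-0.27)·20] / -875 = -0.01577
∂h/∂y = [(-45)·(-0.27) − (-35)·(+0.24)] / -875 = -0.02349
|∇h| = √(-0.01577² + -0.02349²) = 0.02829

0.028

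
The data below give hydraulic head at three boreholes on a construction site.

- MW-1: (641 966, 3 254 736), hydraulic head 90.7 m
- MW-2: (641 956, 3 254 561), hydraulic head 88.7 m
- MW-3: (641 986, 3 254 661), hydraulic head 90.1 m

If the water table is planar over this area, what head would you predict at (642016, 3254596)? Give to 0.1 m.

89.7 m

With h = a·x + b·y + c and MW-1 as origin, the differences give:
  (-10)·a + (-175)·b = -2.0
  20·a + (-75)·b = -0.6
Eliminate b (×(-75) and ×(-175), subtract): 4250·a = 45.00 → a = ∂h/∂x = +0.01059
Back-substitute: b = ∂h/∂y = +0.01082.
h(642016, 3254596) = 90.7 + (+0.01059)·(50) + (+0.01082)·(-140) = 90.7 +0.529 -1.515 = 89.714 m.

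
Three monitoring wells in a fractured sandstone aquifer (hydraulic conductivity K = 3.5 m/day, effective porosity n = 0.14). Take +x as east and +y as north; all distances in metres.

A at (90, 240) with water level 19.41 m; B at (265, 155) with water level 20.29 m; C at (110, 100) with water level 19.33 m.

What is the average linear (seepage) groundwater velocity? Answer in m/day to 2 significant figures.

Three-point gradient (reference A): Δ to B = (175, -85, +0.88), Δ to C = (20, -140, -0.08).
∂h/∂x = +0.005702, ∂h/∂y = +0.001386 (det = -22800).
|∇h| = √(0.005702² + 0.001386²) = 0.005868
Seepage velocity v = K·i/n = 3.5 × 0.005868 / 0.14 = 0.1467 m/day.

0.15 m/day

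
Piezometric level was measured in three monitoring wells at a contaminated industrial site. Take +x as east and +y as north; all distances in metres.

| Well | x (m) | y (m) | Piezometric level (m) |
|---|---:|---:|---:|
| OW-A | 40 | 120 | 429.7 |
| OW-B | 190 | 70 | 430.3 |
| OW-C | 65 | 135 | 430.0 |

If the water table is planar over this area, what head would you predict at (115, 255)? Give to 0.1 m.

431.4 m

Taking OW-A as reference: OW-B−OW-A = (150, -50, +0.6); OW-C−OW-A = (25, 15, +0.3).
Solve a·Δx + b·Δy = Δh: det = 150·15 − 25·(-50) = 3500.
∂h/∂x = [(+0.6)·15 − (+0.3)·(-50)] / 3500 = +0.006857
∂h/∂y = [150·(+0.3) − 25·(+0.6)] / 3500 = +0.008571
h(115, 255) = 429.7 + (+0.006857)·(75) + (+0.008571)·(135) = 429.7 +0.514 +1.157 = 431.371 m.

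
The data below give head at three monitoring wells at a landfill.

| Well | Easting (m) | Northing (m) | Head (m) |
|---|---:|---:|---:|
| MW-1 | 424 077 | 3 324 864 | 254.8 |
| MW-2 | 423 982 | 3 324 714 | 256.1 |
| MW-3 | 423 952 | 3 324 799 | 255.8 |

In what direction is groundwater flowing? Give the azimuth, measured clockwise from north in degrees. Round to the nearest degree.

Taking MW-1 as reference: MW-2−MW-1 = (-95, -150, +1.3); MW-3−MW-1 = (-125, -65, +1.0).
Solve a·Δx + b·Δy = Δh: det = (-95)·(-65) − (-125)·(-150) = -12575.
∂h/∂x = [(+1.3)·(-65) − (+1.0)·(-150)] / -12575 = -0.005209
∂h/∂y = [(-95)·(+1.0) − (-125)·(+1.3)] / -12575 = -0.005368
Flow direction (−∇h) has components (+0.005209 E, +0.005368 N).
Azimuth = atan2(E, N) = atan2(+0.005209, +0.005368) = 44.1° ≈ 044°.

044°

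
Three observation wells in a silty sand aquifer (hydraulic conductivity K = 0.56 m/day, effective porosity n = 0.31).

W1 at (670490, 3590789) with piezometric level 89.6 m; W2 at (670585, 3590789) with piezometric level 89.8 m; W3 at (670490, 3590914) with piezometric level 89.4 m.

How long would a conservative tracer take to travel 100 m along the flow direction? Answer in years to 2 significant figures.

57 years

∂h/∂x = (89.8 − 89.6) / (670585 − 670490) = +0.002105
∂h/∂y = (89.4 − 89.6) / (3590914 − 3590789) = -0.001600
|∇h| = √(0.002105² + -0.001600²) = 0.002644
Seepage velocity v = K·i/n = 0.56 × 0.002644 / 0.31 = 0.004776 m/day.
t = 100 / 0.004776 = 2.094e+04 days = 57.3 years.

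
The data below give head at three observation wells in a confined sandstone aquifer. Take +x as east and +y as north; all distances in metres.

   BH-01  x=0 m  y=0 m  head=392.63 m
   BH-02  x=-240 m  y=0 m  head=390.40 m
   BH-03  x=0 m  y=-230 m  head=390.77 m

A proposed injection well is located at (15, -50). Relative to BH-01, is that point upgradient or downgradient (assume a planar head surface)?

downgradient

∂h/∂x = (390.40 − 392.63) / (-240 − 0) = +0.009292
∂h/∂y = (390.77 − 392.63) / (-230 − 0) = +0.008087
Head at (15, -50) = 392.63 + (+0.009292)·(15) + (+0.008087)·(-50) = 392.37 m.
That is lower than the 392.63 m at BH-01, so the point is downgradient.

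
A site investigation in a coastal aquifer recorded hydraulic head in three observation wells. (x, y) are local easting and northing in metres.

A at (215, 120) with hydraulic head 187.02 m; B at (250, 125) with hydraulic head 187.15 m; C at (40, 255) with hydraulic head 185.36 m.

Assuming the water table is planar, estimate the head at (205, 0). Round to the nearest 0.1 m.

187.7 m

With h = a·x + b·y + c and A as origin, the differences give:
  35·a + 5·b = +0.13
  (-175)·a + 135·b = -1.66
Eliminate b (×135 and ×5, subtract): 5600·a = 25.850 → a = ∂h/∂x = +0.004616
Back-substitute: b = ∂h/∂y = -0.006313.
h(205, 0) = 187.02 + (+0.004616)·(-10) + (-0.006313)·(-120) = 187.02 -0.046 +0.758 = 187.731 m.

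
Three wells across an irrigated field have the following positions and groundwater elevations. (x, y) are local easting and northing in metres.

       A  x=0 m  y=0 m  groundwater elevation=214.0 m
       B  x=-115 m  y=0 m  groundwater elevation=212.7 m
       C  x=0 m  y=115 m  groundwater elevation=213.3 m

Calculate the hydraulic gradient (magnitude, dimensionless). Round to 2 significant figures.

∂h/∂x = (212.7 − 214.0) / (-115 − 0) = +0.01130
∂h/∂y = (213.3 − 214.0) / (115 − 0) = -0.006087
|∇h| = √(0.01130² + -0.006087²) = 0.01284

0.013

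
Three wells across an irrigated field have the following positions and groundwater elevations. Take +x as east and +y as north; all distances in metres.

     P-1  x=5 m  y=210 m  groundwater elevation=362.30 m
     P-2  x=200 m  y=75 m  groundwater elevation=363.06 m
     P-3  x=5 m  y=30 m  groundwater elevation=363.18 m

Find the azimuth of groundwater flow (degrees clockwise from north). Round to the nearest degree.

354°

Three-point gradient (reference P-1): Δ to P-2 = (195, -135, +0.76), Δ to P-3 = (0, -180, +0.88).
∂h/∂x = +0.0005128, ∂h/∂y = -0.004889 (det = -35100).
Flow direction (−∇h) has components (-0.0005128 E, +0.004889 N).
Azimuth = atan2(E, N) = atan2(-0.0005128, +0.004889) = 354.0° ≈ 354°.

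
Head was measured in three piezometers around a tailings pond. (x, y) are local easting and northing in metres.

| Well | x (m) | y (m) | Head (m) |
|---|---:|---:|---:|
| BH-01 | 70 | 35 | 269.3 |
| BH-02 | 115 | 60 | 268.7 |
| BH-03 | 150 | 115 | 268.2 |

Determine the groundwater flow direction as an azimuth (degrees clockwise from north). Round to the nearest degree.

Differences from BH-01: to BH-02 (Δx, Δy, Δh) = (45, 25, -0.6); to BH-03 = (80, 80, -1.1).
Determinant of the coordinate differences = 45·80 − 80·25 = 1600.
∂h/∂x = [(-0.6)·80 − (-1.1)·25] / 1600 = -0.01281
∂h/∂y = [45·(-1.1) − 80·(-0.6)] / 1600 = -0.0009375
Flow direction (−∇h) has components (+0.01281 E, +0.0009375 N).
Azimuth = atan2(E, N) = atan2(+0.01281, +0.0009375) = 85.8° ≈ 086°.

086°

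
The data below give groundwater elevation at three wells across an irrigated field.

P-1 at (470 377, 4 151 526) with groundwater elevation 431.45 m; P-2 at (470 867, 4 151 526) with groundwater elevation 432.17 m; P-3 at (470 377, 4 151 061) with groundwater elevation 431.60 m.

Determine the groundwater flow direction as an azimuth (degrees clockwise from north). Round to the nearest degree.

∂h/∂x = (432.17 − 431.45) / (470867 − 470377) = +0.001469
∂h/∂y = (431.60 − 431.45) / (4151061 − 4151526) = -0.0003226
Flow direction (−∇h) has components (-0.001469 E, +0.0003226 N).
Azimuth = atan2(E, N) = atan2(-0.001469, +0.0003226) = 282.4° ≈ 282°.

282°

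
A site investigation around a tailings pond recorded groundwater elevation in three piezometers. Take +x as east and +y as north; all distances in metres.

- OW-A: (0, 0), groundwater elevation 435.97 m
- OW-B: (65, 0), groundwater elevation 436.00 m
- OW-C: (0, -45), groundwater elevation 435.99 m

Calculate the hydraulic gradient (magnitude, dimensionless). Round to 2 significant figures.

∂h/∂x = (436.00 − 435.97) / (65 − 0) = +0.0004615
∂h/∂y = (435.99 − 435.97) / (-45 − 0) = -0.0004444
|∇h| = √(0.0004615² + -0.0004444²) = 0.0006407

0.00064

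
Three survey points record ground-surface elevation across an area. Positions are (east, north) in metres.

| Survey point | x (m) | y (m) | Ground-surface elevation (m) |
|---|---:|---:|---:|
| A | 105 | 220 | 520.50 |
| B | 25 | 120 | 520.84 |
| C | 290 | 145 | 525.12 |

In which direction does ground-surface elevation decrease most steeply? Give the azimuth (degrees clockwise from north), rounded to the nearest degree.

315°

Differences from A: to B (Δx, Δy, Δh) = (-80, -100, +0.34); to C = (185, -75, +4.62).
Determinant of the coordinate differences = (-80)·(-75) − 185·(-100) = 24500.
∂z/∂x = [(+0.34)·(-75) − (+4.62)·(-100)] / 24500 = +0.01782
∂z/∂y = [(-80)·(+4.62) − 185·(+0.34)] / 24500 = -0.01765
Steepest decrease is along −∇f: components (-0.01782 E, +0.01765 N).
Azimuth = atan2(-0.01782, +0.01765) = 314.7° ≈ 315°.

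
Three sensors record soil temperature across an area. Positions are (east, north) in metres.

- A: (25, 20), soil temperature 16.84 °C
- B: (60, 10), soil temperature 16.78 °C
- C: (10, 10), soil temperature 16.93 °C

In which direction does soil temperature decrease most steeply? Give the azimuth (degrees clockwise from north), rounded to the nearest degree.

Taking A as reference: B−A = (35, -10, -0.06); C−A = (-15, -10, +0.09).
Determinant of the coordinate differences = 35·(-10) − (-15)·(-10) = -500.
∂T/∂x = [(-0.06)·(-10) − (+0.09)·(-10)] / -500 = -0.003000
∂T/∂y = [35·(+0.09) − (-15)·(-0.06)] / -500 = -0.004500
Steepest decrease is along −∇f: components (+0.003000 E, +0.004500 N).
Azimuth = atan2(+0.003000, +0.004500) = 33.7° ≈ 034°.

034°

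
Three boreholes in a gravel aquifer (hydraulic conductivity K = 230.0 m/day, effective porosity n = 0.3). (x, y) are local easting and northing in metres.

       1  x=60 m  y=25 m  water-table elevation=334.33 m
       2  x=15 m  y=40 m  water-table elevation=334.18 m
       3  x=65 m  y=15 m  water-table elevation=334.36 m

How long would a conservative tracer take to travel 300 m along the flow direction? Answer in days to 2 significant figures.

Differences from 1: to 2 (Δx, Δy, Δh) = (-45, 15, -0.15); to 3 = (5, -10, +0.03).
Solve a·Δx + b·Δy = Δh: det = (-45)·(-10) − 5·15 = 375.
∂h/∂x = [(-0.15)·(-10) − (+0.03)·15] / 375 = +0.002800
∂h/∂y = [(-45)·(+0.03) − 5·(-0.15)] / 375 = -0.001600
|∇h| = √(0.002800² + -0.001600²) = 0.003225
Seepage velocity v = K·i/n = 230.0 × 0.003225 / 0.3 = 2.473 m/day.
t = 300 / 2.473 = 121.3 days.

120 days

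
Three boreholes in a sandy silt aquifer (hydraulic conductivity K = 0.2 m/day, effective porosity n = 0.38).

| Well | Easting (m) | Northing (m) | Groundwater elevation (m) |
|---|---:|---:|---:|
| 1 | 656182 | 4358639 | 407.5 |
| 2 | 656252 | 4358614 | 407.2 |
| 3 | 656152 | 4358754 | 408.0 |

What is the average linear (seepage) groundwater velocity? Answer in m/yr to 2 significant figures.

Differences from 1: to 2 (Δx, Δy, Δh) = (70, -25, -0.3); to 3 = (-30, 115, +0.5).
Determinant of the coordinate differences = 70·115 − (-30)·(-25) = 7300.
∂h/∂x = [(-0.3)·115 − (+0.5)·(-25)] / 7300 = -0.003014
∂h/∂y = [70·(+0.5) − (-30)·(-0.3)] / 7300 = +0.003562
|∇h| = √(-0.003014² + 0.003562²) = 0.004666
Seepage velocity v = K·i/n = 0.2 × 0.004666 / 0.38 = 0.002456 m/day = 0.8971 m/yr.

0.90 m/yr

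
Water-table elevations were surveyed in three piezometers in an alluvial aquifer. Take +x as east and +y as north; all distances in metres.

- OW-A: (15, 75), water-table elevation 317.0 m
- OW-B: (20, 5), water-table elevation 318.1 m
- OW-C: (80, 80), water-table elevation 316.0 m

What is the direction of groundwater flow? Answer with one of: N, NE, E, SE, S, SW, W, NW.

NE

With h = a·x + b·y + c and OW-A as origin, the differences give:
  5·a + (-70)·b = +1.1
  65·a + 5·b = -1.0
Eliminate b (×5 and ×(-70), subtract): 4575·a = -64.50 → a = ∂h/∂x = -0.01410
Back-substitute: b = ∂h/∂y = -0.01672.
Flow = −∇h = (+0.01410 east, +0.01672 north), which points northeast.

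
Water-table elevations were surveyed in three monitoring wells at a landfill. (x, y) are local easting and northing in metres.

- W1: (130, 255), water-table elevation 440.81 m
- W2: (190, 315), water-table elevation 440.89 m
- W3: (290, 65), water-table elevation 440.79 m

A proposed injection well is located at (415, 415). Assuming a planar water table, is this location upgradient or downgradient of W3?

upgradient

With h = a·x + b·y + c and W1 as origin, the differences give:
  60·a + 60·b = +0.08
  160·a + (-190)·b = -0.02
Eliminate b (×(-190) and ×60, subtract): -21000·a = -14.000 → a = ∂h/∂x = +0.0006667
Back-substitute: b = ∂h/∂y = +0.0006667.
Head at (415, 415) = 440.81 + (+0.0006667)·(285) + (+0.0006667)·(160) = 441.11 m.
That is higher than the 440.79 m at W3, so the point is upgradient.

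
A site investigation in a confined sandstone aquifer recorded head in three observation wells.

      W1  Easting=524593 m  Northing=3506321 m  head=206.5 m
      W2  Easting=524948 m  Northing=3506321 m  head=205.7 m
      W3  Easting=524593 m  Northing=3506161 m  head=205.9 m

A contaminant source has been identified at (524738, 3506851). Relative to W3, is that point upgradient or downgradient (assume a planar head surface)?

∂h/∂x = (205.7 − 206.5) / (524948 − 524593) = -0.002254
∂h/∂y = (205.9 − 206.5) / (3506161 − 3506321) = +0.003750
Head at (524738, 3506851) = 206.5 + (-0.002254)·(145) + (+0.003750)·(530) = 208.16 m.
That is higher than the 205.9 m at W3, so the point is upgradient.

upgradient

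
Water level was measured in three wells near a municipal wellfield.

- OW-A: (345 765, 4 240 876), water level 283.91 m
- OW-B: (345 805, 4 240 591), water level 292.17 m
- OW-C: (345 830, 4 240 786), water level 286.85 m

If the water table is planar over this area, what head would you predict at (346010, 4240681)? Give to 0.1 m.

Taking OW-A as reference: OW-B−OW-A = (40, -285, +8.26); OW-C−OW-A = (65, -90, +2.94).
Determinant of the coordinate differences = 40·(-90) − 65·(-285) = 14925.
∂h/∂x = [(+8.26)·(-90) − (+2.94)·(-285)] / 14925 = +0.006332
∂h/∂y = [40·(+2.94) − 65·(+8.26)] / 14925 = -0.02809
h(346010, 4240681) = 283.91 + (+0.006332)·(245) + (-0.02809)·(-195) = 283.91 +1.551 +5.478 = 290.940 m.

290.9 m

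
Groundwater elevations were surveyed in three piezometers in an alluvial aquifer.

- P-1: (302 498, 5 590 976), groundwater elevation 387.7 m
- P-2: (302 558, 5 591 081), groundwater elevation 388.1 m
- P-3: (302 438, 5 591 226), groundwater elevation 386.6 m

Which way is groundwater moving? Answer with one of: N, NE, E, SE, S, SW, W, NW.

Three-point gradient (reference P-1): Δ to P-2 = (60, 105, +0.4), Δ to P-3 = (-60, 250, -1.1).
∂h/∂x = +0.01012, ∂h/∂y = -0.001972 (det = 21300).
Flow = −∇h = (-0.01012 east, +0.001972 north), which points west.

W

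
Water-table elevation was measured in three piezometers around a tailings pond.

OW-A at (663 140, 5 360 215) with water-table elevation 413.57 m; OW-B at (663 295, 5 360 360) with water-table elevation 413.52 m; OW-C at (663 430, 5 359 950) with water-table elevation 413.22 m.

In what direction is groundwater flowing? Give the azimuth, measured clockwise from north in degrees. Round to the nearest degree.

Taking OW-A as reference: OW-B−OW-A = (155, 145, -0.05); OW-C−OW-A = (290, -265, -0.35).
Determinant of the coordinate differences = 155·(-265) − 290·145 = -83125.
∂h/∂x = [(-0.05)·(-265) − (-0.35)·145] / -83125 = -0.0007699
∂h/∂y = [155·(-0.35) − 290·(-0.05)] / -83125 = +0.0004782
Flow direction (−∇h) has components (+0.0007699 E, -0.0004782 N).
Azimuth = atan2(E, N) = atan2(+0.0007699, -0.0004782) = 121.8° ≈ 122°.

122°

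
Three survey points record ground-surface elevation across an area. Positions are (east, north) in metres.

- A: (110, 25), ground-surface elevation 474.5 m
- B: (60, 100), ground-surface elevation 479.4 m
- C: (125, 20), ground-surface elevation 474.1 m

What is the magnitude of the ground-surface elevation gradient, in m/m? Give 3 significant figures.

0.0615 m/m

Taking A as reference: B−A = (-50, 75, +4.9); C−A = (15, -5, -0.4).
Solve a·Δx + b·Δy = Δz: det = (-50)·(-5) − 15·75 = -875.
∂z/∂x = [(+4.9)·(-5) − (-0.4)·75] / -875 = -0.006286
∂z/∂y = [(-50)·(-0.4) − 15·(+4.9)] / -875 = +0.06114
|∇f| = √(-0.006286² + 0.06114²) = 0.06146 m/m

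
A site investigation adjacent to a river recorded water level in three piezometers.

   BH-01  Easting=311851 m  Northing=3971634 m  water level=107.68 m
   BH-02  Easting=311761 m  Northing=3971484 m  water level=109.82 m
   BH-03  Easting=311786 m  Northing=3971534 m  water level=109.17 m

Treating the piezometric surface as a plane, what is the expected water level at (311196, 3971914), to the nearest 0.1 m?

With h = a·x + b·y + c and BH-01 as origin, the differences give:
  (-90)·a + (-150)·b = +2.14
  (-65)·a + (-100)·b = +1.49
Eliminate b (×(-100) and ×(-150), subtract): -750·a = 9.500 → a = ∂h/∂x = -0.01267
Back-substitute: b = ∂h/∂y = -0.006667.
h(311196, 3971914) = 107.68 + (-0.01267)·(-655) + (-0.006667)·(280) = 107.68 +8.297 -1.867 = 114.110 m.

114.1 m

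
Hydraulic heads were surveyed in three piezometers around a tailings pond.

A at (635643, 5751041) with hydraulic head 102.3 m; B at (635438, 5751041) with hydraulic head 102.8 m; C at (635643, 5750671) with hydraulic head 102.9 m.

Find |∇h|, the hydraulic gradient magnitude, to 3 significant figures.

∂h/∂x = (102.8 − 102.3) / (635438 − 635643) = -0.002439
∂h/∂y = (102.9 − 102.3) / (5750671 − 5751041) = -0.001622
|∇h| = √(-0.002439² + -0.001622²) = 0.002929

0.00293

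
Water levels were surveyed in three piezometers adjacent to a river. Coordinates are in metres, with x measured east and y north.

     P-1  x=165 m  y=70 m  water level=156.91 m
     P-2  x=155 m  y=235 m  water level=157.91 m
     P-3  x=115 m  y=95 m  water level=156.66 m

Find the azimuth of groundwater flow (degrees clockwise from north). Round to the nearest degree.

232°

Differences from P-1: to P-2 (Δx, Δy, Δh) = (-10, 165, +1.00); to P-3 = (-50, 25, -0.25).
Solve a·Δx + b·Δy = Δh: det = (-10)·25 − (-50)·165 = 8000.
∂h/∂x = [(+1.00)·25 − (-0.25)·165] / 8000 = +0.008281
∂h/∂y = [(-10)·(-0.25) − (-50)·(+1.00)] / 8000 = +0.006562
Flow direction (−∇h) has components (-0.008281 E, -0.006562 N).
Azimuth = atan2(E, N) = atan2(-0.008281, -0.006562) = 231.6° ≈ 232°.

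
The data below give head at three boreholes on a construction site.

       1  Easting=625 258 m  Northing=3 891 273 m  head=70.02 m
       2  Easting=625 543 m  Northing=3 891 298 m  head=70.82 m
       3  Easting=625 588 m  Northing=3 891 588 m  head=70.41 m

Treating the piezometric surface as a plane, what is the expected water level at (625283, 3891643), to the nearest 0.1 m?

Taking 1 as reference: 2−1 = (285, 25, +0.80); 3−1 = (330, 315, +0.39).
Determinant of the coordinate differences = 285·315 − 330·25 = 81525.
∂h/∂x = [(+0.80)·315 − (+0.39)·25] / 81525 = +0.002971
∂h/∂y = [285·(+0.39) − 330·(+0.80)] / 81525 = -0.001875
h(625283, 3891643) = 70.02 + (+0.002971)·(25) + (-0.001875)·(370) = 70.02 +0.074 -0.694 = 69.401 m.

69.4 m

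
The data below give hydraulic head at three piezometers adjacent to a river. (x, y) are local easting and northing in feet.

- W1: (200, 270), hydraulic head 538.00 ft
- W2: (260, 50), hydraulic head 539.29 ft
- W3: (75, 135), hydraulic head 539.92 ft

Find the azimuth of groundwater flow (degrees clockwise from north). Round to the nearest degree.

042°

Differences from W1: to W2 (Δx, Δy, Δh) = (60, -220, +1.29); to W3 = (-125, -135, +1.92).
Solve a·Δx + b·Δy = Δh: det = 60·(-135) − (-125)·(-220) = -35600.
∂h/∂x = [(+1.29)·(-135) − (+1.92)·(-220)] / -35600 = -0.006973
∂h/∂y = [60·(+1.92) − (-125)·(+1.29)] / -35600 = -0.007765
Flow direction (−∇h) has components (+0.006973 E, +0.007765 N).
Azimuth = atan2(E, N) = atan2(+0.006973, +0.007765) = 41.9° ≈ 042°.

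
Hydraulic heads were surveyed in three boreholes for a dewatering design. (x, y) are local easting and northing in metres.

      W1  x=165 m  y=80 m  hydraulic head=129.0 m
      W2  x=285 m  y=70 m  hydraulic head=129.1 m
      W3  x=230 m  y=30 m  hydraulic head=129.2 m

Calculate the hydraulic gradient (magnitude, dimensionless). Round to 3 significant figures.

0.00332

Taking W1 as reference: W2−W1 = (120, -10, +0.1); W3−W1 = (65, -50, +0.2).
Solve a·Δx + b·Δy = Δh: det = 120·(-50) − 65·(-10) = -5350.
∂h/∂x = [(+0.1)·(-50) − (+0.2)·(-10)] / -5350 = +0.0005607
∂h/∂y = [120·(+0.2) − 65·(+0.1)] / -5350 = -0.003271
|∇h| = √(0.0005607² + -0.003271²) = 0.003319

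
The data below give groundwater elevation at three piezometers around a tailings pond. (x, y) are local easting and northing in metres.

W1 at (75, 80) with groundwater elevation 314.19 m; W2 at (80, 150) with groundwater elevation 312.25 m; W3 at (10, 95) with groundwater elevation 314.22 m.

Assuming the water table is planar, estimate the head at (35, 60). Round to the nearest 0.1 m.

Differences from W1: to W2 (Δx, Δy, Δh) = (5, 70, -1.94); to W3 = (-65, 15, +0.03).
Solve a·Δx + b·Δy = Δh: det = 5·15 − (-65)·70 = 4625.
∂h/∂x = [(-1.94)·15 − (+0.03)·70] / 4625 = -0.006746
∂h/∂y = [5·(+0.03) − (-65)·(-1.94)] / 4625 = -0.02723
h(35, 60) = 314.19 + (-0.006746)·(-40) + (-0.02723)·(-20) = 314.19 +0.270 +0.545 = 315.004 m.

315.0 m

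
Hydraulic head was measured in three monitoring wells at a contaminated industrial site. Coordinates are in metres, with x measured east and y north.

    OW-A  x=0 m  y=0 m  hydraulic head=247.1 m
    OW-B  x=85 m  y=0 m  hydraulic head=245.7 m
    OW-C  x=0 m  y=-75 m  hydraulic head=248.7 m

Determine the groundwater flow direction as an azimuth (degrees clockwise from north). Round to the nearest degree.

038°

∂h/∂x = (245.7 − 247.1) / (85 − 0) = -0.01647
∂h/∂y = (248.7 − 247.1) / (-75 − 0) = -0.02133
Flow direction (−∇h) has components (+0.01647 E, +0.02133 N).
Azimuth = atan2(E, N) = atan2(+0.01647, +0.02133) = 37.7° ≈ 038°.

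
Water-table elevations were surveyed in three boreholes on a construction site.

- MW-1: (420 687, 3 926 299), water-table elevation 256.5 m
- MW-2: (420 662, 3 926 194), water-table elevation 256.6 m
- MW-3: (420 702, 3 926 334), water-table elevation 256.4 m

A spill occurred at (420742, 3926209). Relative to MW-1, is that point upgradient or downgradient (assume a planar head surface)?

Differences from MW-1: to MW-2 (Δx, Δy, Δh) = (-25, -105, +0.1); to MW-3 = (15, 35, -0.1).
Solve a·Δx + b·Δy = Δh: det = (-25)·35 − 15·(-105) = 700.
∂h/∂x = [(+0.1)·35 − (-0.1)·(-105)] / 700 = -0.01000
∂h/∂y = [(-25)·(-0.1) − 15·(+0.1)] / 700 = +0.001429
Head at (420742, 3926209) = 256.5 + (-0.01000)·(55) + (+0.001429)·(-90) = 255.82 m.
That is lower than the 256.5 m at MW-1, so the point is downgradient.

downgradient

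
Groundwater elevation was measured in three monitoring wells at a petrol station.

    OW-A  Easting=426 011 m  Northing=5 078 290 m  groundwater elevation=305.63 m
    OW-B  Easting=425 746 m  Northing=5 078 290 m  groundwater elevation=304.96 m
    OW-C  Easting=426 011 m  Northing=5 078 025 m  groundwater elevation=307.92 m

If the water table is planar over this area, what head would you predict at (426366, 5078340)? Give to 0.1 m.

306.1 m

∂h/∂x = (304.96 − 305.63) / (425746 − 426011) = +0.002528
∂h/∂y = (307.92 − 305.63) / (5078025 − 5078290) = -0.008642
h(426366, 5078340) = 305.63 + (+0.002528)·(355) + (-0.008642)·(50) = 305.63 +0.898 -0.432 = 306.095 m.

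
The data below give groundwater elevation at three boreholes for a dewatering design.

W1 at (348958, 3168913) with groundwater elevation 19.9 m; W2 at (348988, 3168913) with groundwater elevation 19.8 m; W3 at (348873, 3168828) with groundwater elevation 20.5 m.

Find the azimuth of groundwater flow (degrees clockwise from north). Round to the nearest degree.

Differences from W1: to W2 (Δx, Δy, Δh) = (30, 0, -0.1); to W3 = (-85, -85, +0.6).
Determinant of the coordinate differences = 30·(-85) − (-85)·0 = -2550.
∂h/∂x = [(-0.1)·(-85) − (+0.6)·0] / -2550 = -0.003333
∂h/∂y = [30·(+0.6) − (-85)·(-0.1)] / -2550 = -0.003725
Flow direction (−∇h) has components (+0.003333 E, +0.003725 N).
Azimuth = atan2(E, N) = atan2(+0.003333, +0.003725) = 41.8° ≈ 042°.

042°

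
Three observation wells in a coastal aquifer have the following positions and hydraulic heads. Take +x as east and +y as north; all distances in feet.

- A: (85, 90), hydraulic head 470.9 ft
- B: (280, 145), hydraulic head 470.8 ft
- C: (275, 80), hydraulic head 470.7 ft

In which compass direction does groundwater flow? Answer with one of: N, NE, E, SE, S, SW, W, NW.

SE

Differences from A: to B (Δx, Δy, Δh) = (195, 55, -0.1); to C = (190, -10, -0.2).
Solve a·Δx + b·Δy = Δh: det = 195·(-10) − 190·55 = -12400.
∂h/∂x = [(-0.1)·(-10) − (-0.2)·55] / -12400 = -0.0009677
∂h/∂y = [195·(-0.2) − 190·(-0.1)] / -12400 = +0.001613
Flow = −∇h = (+0.0009677 east, -0.001613 north), which points southeast.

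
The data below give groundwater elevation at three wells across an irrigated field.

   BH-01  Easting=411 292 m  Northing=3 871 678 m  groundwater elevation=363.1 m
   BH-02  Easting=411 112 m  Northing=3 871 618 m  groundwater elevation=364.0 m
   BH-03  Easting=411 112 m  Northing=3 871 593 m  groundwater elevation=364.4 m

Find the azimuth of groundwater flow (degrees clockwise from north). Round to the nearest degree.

With h = a·x + b·y + c and BH-01 as origin, the differences give:
  (-180)·a + (-60)·b = +0.9
  (-180)·a + (-85)·b = +1.3
Eliminate b (×(-85) and ×(-60), subtract): 4500·a = 1.50 → a = ∂h/∂x = +0.0003333
Back-substitute: b = ∂h/∂y = -0.01600.
Flow direction (−∇h) has components (-0.0003333 E, +0.01600 N).
Azimuth = atan2(E, N) = atan2(-0.0003333, +0.01600) = 358.8° ≈ 359°.

359°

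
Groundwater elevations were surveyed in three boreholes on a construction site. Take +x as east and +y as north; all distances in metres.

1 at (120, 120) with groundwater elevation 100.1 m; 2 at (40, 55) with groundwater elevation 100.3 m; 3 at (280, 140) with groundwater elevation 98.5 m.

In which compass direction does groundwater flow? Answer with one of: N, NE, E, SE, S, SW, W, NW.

Differences from 1: to 2 (Δx, Δy, Δh) = (-80, -65, +0.2); to 3 = (160, 20, -1.6).
Solve a·Δx + b·Δy = Δh: det = (-80)·20 − 160·(-65) = 8800.
∂h/∂x = [(+0.2)·20 − (-1.6)·(-65)] / 8800 = -0.01136
∂h/∂y = [(-80)·(-1.6) − 160·(+0.2)] / 8800 = +0.01091
Flow = −∇h = (+0.01136 east, -0.01091 north), which points southeast.

SE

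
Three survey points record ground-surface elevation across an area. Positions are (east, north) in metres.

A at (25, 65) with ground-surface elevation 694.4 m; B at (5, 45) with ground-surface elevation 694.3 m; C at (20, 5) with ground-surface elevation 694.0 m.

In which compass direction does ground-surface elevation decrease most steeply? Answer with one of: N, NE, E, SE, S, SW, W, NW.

Differences from A: to B (Δx, Δy, Δh) = (-20, -20, -0.1); to C = (-5, -60, -0.4).
Solve a·Δx + b·Δy = Δz: det = (-20)·(-60) − (-5)·(-20) = 1100.
∂z/∂x = [(-0.1)·(-60) − (-0.4)·(-20)] / 1100 = -0.001818
∂z/∂y = [(-20)·(-0.4) − (-5)·(-0.1)] / 1100 = +0.006818
Steepest decrease is along −∇f = (+0.001818 E, -0.006818 N) → south.

S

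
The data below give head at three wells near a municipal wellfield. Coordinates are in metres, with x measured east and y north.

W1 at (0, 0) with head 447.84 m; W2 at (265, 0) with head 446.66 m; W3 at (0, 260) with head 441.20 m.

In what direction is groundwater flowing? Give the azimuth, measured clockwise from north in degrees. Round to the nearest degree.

010°

∂h/∂x = (446.66 − 447.84) / (265 − 0) = -0.004453
∂h/∂y = (441.20 − 447.84) / (260 − 0) = -0.02554
Flow direction (−∇h) has components (+0.004453 E, +0.02554 N).
Azimuth = atan2(E, N) = atan2(+0.004453, +0.02554) = 9.9° ≈ 010°.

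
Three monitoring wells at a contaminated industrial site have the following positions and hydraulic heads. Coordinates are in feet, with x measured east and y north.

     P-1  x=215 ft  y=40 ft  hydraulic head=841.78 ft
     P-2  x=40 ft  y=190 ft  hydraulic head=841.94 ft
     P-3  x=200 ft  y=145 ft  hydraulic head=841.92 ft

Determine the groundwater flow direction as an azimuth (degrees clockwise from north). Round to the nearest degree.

Differences from P-1: to P-2 (Δx, Δy, Δh) = (-175, 150, +0.16); to P-3 = (-15, 105, +0.14).
Solve a·Δx + b·Δy = Δh: det = (-175)·105 − (-15)·150 = -16125.
∂h/∂x = [(+0.16)·105 − (+0.14)·150] / -16125 = +0.0002605
∂h/∂y = [(-175)·(+0.14) − (-15)·(+0.16)] / -16125 = +0.001371
Flow direction (−∇h) has components (-0.0002605 E, -0.001371 N).
Azimuth = atan2(E, N) = atan2(-0.0002605, -0.001371) = 190.8° ≈ 191°.

191°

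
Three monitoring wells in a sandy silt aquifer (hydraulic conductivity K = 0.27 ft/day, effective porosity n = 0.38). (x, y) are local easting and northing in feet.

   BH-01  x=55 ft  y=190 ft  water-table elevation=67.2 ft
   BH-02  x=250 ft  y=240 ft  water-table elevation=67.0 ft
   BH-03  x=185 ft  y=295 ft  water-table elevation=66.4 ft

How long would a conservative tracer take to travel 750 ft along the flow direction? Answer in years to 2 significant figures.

With h = a·x + b·y + c and BH-01 as origin, the differences give:
  195·a + 50·b = -0.2
  130·a + 105·b = -0.8
Eliminate b (×105 and ×50, subtract): 13975·a = 19.00 → a = ∂h/∂x = +0.001360
Back-substitute: b = ∂h/∂y = -0.009302.
|∇h| = √(0.001360² + -0.009302²) = 0.009401
Seepage velocity v = K·i/n = 0.27 × 0.009401 / 0.38 = 0.00668 ft/day.
t = 750 / 0.00668 = 1.123e+05 days = 307 years.

310 years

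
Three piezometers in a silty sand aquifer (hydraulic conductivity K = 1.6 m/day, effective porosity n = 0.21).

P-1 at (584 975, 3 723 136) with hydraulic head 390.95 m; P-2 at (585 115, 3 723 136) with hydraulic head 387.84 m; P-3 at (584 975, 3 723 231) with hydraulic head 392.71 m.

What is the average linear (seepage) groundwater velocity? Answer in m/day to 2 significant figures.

0.22 m/day

∂h/∂x = (387.84 − 390.95) / (585115 − 584975) = -0.02221
∂h/∂y = (392.71 − 390.95) / (3723231 − 3723136) = +0.01853
|∇h| = √(-0.02221² + 0.01853²) = 0.02892
Seepage velocity v = K·i/n = 1.6 × 0.02892 / 0.21 = 0.2203 m/day.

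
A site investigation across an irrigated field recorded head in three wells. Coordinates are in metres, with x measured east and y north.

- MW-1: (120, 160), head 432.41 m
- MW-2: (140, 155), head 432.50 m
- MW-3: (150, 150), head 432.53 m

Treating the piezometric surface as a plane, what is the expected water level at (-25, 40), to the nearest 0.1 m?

430.8 m

Taking MW-1 as reference: MW-2−MW-1 = (20, -5, +0.09); MW-3−MW-1 = (30, -10, +0.12).
Determinant of the coordinate differences = 20·(-10) − 30·(-5) = -50.
∂h/∂x = [(+0.09)·(-10) − (+0.12)·(-5)] / -50 = +0.006000
∂h/∂y = [20·(+0.12) − 30·(+0.09)] / -50 = +0.006000
h(-25, 40) = 432.41 + (+0.006000)·(-145) + (+0.006000)·(-120) = 432.41 -0.870 -0.720 = 430.820 m.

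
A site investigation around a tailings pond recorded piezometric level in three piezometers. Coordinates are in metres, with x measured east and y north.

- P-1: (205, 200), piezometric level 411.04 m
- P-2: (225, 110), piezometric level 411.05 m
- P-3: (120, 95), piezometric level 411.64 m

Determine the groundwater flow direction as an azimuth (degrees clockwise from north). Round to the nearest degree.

With h = a·x + b·y + c and P-1 as origin, the differences give:
  20·a + (-90)·b = +0.01
  (-85)·a + (-105)·b = +0.60
Eliminate b (×(-105) and ×(-90), subtract): -9750·a = 52.950 → a = ∂h/∂x = -0.005431
Back-substitute: b = ∂h/∂y = -0.001318.
Flow direction (−∇h) has components (+0.005431 E, +0.001318 N).
Azimuth = atan2(E, N) = atan2(+0.005431, +0.001318) = 76.4° ≈ 076°.

076°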